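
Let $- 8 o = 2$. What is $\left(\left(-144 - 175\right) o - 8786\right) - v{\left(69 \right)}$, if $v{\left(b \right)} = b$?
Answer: $- \frac{35101}{4} \approx -8775.3$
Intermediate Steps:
$o = - \frac{1}{4}$ ($o = \left(- \frac{1}{8}\right) 2 = - \frac{1}{4} \approx -0.25$)
$\left(\left(-144 - 175\right) o - 8786\right) - v{\left(69 \right)} = \left(\left(-144 - 175\right) \left(- \frac{1}{4}\right) - 8786\right) - 69 = \left(\left(-319\right) \left(- \frac{1}{4}\right) - 8786\right) - 69 = \left(\frac{319}{4} - 8786\right) - 69 = - \frac{34825}{4} - 69 = - \frac{35101}{4}$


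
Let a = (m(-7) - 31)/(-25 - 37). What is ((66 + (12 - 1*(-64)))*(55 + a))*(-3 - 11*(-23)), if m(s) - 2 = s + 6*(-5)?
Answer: 61699000/31 ≈ 1.9903e+6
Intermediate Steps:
m(s) = -28 + s (m(s) = 2 + (s + 6*(-5)) = 2 + (s - 30) = 2 + (-30 + s) = -28 + s)
a = 33/31 (a = ((-28 - 7) - 31)/(-25 - 37) = (-35 - 31)/(-62) = -66*(-1/62) = 33/31 ≈ 1.0645)
((66 + (12 - 1*(-64)))*(55 + a))*(-3 - 11*(-23)) = ((66 + (12 - 1*(-64)))*(55 + 33/31))*(-3 - 11*(-23)) = ((66 + (12 + 64))*(1738/31))*(-3 + 253) = ((66 + 76)*(1738/31))*250 = (142*(1738/31))*250 = (246796/31)*250 = 61699000/31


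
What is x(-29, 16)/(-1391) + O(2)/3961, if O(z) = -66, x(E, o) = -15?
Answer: -32391/5509751 ≈ -0.0058789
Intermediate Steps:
x(-29, 16)/(-1391) + O(2)/3961 = -15/(-1391) - 66/3961 = -15*(-1/1391) - 66*1/3961 = 15/1391 - 66/3961 = -32391/5509751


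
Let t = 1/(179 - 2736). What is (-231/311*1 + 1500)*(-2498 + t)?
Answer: -2978240549103/795227 ≈ -3.7451e+6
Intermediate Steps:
t = -1/2557 (t = 1/(-2557) = -1/2557 ≈ -0.00039108)
(-231/311*1 + 1500)*(-2498 + t) = (-231/311*1 + 1500)*(-2498 - 1/2557) = (-231*1/311*1 + 1500)*(-6387387/2557) = (-231/311*1 + 1500)*(-6387387/2557) = (-231/311 + 1500)*(-6387387/2557) = (466269/311)*(-6387387/2557) = -2978240549103/795227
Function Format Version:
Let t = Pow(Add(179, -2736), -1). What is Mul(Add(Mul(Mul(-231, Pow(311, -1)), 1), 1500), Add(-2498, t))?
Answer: Rational(-2978240549103, 795227) ≈ -3.7451e+6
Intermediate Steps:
t = Rational(-1, 2557) (t = Pow(-2557, -1) = Rational(-1, 2557) ≈ -0.00039108)
Mul(Add(Mul(Mul(-231, Pow(311, -1)), 1), 1500), Add(-2498, t)) = Mul(Add(Mul(Mul(-231, Pow(311, -1)), 1), 1500), Add(-2498, Rational(-1, 2557))) = Mul(Add(Mul(Mul(-231, Rational(1, 311)), 1), 1500), Rational(-6387387, 2557)) = Mul(Add(Mul(Rational(-231, 311), 1), 1500), Rational(-6387387, 2557)) = Mul(Add(Rational(-231, 311), 1500), Rational(-6387387, 2557)) = Mul(Rational(466269, 311), Rational(-6387387, 2557)) = Rational(-2978240549103, 795227)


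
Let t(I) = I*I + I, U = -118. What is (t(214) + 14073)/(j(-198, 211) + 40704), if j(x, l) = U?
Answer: 60083/40586 ≈ 1.4804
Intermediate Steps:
j(x, l) = -118
t(I) = I + I**2 (t(I) = I**2 + I = I + I**2)
(t(214) + 14073)/(j(-198, 211) + 40704) = (214*(1 + 214) + 14073)/(-118 + 40704) = (214*215 + 14073)/40586 = (46010 + 14073)*(1/40586) = 60083*(1/40586) = 60083/40586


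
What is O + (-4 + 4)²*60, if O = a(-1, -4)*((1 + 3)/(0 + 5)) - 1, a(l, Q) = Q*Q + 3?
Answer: 71/5 ≈ 14.200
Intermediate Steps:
a(l, Q) = 3 + Q² (a(l, Q) = Q² + 3 = 3 + Q²)
O = 71/5 (O = (3 + (-4)²)*((1 + 3)/(0 + 5)) - 1 = (3 + 16)*(4/5) - 1 = 19*(4*(⅕)) - 1 = 19*(⅘) - 1 = 76/5 - 1 = 71/5 ≈ 14.200)
O + (-4 + 4)²*60 = 71/5 + (-4 + 4)²*60 = 71/5 + 0²*60 = 71/5 + 0*60 = 71/5 + 0 = 71/5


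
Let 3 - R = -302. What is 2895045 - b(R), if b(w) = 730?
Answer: 2894315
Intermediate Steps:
R = 305 (R = 3 - 1*(-302) = 3 + 302 = 305)
2895045 - b(R) = 2895045 - 1*730 = 2895045 - 730 = 2894315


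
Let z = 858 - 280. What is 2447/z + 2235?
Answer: 1294277/578 ≈ 2239.2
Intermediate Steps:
z = 578
2447/z + 2235 = 2447/578 + 2235 = 1294277/578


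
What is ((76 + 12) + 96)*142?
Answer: 26128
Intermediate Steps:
((76 + 12) + 96)*142 = (88 + 96)*142 = 184*142 = 26128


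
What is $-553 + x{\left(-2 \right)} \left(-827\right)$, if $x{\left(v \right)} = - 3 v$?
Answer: $-5515$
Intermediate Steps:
$-553 + x{\left(-2 \right)} \left(-827\right) = -553 + \left(-3\right) \left(-2\right) \left(-827\right) = -553 + 6 \left(-827\right) = -553 - 4962 = -5515$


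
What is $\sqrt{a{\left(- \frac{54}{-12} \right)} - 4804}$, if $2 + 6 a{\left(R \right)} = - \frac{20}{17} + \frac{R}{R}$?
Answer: $\frac{i \sqrt{49984590}}{102} \approx 69.313 i$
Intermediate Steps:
$a{\left(R \right)} = - \frac{37}{102}$ ($a{\left(R \right)} = - \frac{1}{3} + \frac{- \frac{20}{17} + \frac{R}{R}}{6} = - \frac{1}{3} + \frac{\left(-20\right) \frac{1}{17} + 1}{6} = - \frac{1}{3} + \frac{- \frac{20}{17} + 1}{6} = - \frac{1}{3} + \frac{1}{6} \left(- \frac{3}{17}\right) = - \frac{1}{3} - \frac{1}{34} = - \frac{37}{102}$)
$\sqrt{a{\left(- \frac{54}{-12} \right)} - 4804} = \sqrt{- \frac{37}{102} - 4804} = \sqrt{- \frac{490045}{102}} = \frac{i \sqrt{49984590}}{102}$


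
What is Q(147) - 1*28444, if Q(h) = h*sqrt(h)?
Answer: -28444 + 1029*sqrt(3) ≈ -26662.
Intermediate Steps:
Q(h) = h**(3/2)
Q(147) - 1*28444 = 147**(3/2) - 1*28444 = 1029*sqrt(3) - 28444 = -28444 + 1029*sqrt(3)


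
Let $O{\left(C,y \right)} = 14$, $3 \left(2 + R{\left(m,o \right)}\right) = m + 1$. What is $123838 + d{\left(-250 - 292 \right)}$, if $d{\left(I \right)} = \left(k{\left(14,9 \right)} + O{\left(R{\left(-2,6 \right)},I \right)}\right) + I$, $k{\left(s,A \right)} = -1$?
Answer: $123309$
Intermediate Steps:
$R{\left(m,o \right)} = - \frac{5}{3} + \frac{m}{3}$ ($R{\left(m,o \right)} = -2 + \frac{m + 1}{3} = -2 + \frac{1 + m}{3} = -2 + \left(\frac{1}{3} + \frac{m}{3}\right) = - \frac{5}{3} + \frac{m}{3}$)
$d{\left(I \right)} = 13 + I$ ($d{\left(I \right)} = \left(-1 + 14\right) + I = 13 + I$)
$123838 + d{\left(-250 - 292 \right)} = 123838 + \left(13 - 542\right) = 123838 - 529 = 123309$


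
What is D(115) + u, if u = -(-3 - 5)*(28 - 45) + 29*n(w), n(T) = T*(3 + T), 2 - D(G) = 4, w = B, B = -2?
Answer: -196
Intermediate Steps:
w = -2
D(G) = -2 (D(G) = 2 - 1*4 = 2 - 4 = -2)
u = -194 (u = -(-3 - 5)*(28 - 45) + 29*(-2*(3 - 2)) = -(-8)*(-17) + 29*(-2*1) = -1*136 + 29*(-2) = -136 - 58 = -194)
D(115) + u = -2 - 194 = -196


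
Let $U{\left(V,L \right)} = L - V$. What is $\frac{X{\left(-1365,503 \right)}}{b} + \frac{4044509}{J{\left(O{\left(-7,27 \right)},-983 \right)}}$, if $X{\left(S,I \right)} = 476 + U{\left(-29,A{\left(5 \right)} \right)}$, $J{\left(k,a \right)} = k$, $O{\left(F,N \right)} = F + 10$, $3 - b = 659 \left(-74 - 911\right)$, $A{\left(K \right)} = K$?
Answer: $\frac{1312681797296}{973677} \approx 1.3482 \cdot 10^{6}$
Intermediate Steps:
$b = 649118$ ($b = 3 - 659 \left(-74 - 911\right) = 3 - 659 \left(-985\right) = 3 - -649115 = 3 + 649115 = 649118$)
$O{\left(F,N \right)} = 10 + F$
$X{\left(S,I \right)} = 510$ ($X{\left(S,I \right)} = 476 + \left(5 - -29\right) = 476 + \left(5 + 29\right) = 476 + 34 = 510$)
$\frac{X{\left(-1365,503 \right)}}{b} + \frac{4044509}{J{\left(O{\left(-7,27 \right)},-983 \right)}} = \frac{510}{649118} + \frac{4044509}{10 - 7} = 510 \cdot \frac{1}{649118} + \frac{4044509}{3} = \frac{255}{324559} + 4044509 \cdot \frac{1}{3} = \frac{255}{324559} + \frac{4044509}{3} = \frac{1312681797296}{973677}$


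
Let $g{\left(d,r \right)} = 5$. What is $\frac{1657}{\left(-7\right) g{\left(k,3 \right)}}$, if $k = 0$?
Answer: $- \frac{1657}{35} \approx -47.343$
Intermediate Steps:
$\frac{1657}{\left(-7\right) g{\left(k,3 \right)}} = \frac{1657}{\left(-7\right) 5} = \frac{1657}{-35} = 1657 \left(- \frac{1}{35}\right) = - \frac{1657}{35}$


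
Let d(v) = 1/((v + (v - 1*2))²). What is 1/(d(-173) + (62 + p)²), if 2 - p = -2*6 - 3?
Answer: 121104/755810065 ≈ 0.00016023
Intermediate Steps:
p = 17 (p = 2 - (-2*6 - 3) = 2 - (-12 - 3) = 2 - 1*(-15) = 2 + 15 = 17)
d(v) = (-2 + 2*v)⁻² (d(v) = 1/((v + (v - 2))²) = 1/((v + (-2 + v))²) = 1/((-2 + 2*v)²) = (-2 + 2*v)⁻²)
1/(d(-173) + (62 + p)²) = 1/(1/(4*(-1 - 173)²) + (62 + 17)²) = 1/((¼)/(-174)² + 79²) = 1/((¼)*(1/30276) + 6241) = 1/(1/121104 + 6241) = 1/(755810065/121104) = 121104/755810065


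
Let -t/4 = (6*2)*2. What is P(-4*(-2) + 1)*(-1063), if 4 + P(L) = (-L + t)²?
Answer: -11715323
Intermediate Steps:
t = -96 (t = -4*6*2*2 = -48*2 = -4*24 = -96)
P(L) = -4 + (-96 - L)² (P(L) = -4 + (-L - 96)² = -4 + (-96 - L)²)
P(-4*(-2) + 1)*(-1063) = (-4 + (96 + (-4*(-2) + 1))²)*(-1063) = (-4 + (96 + (8 + 1))²)*(-1063) = (-4 + (96 + 9)²)*(-1063) = (-4 + 105²)*(-1063) = (-4 + 11025)*(-1063) = 11021*(-1063) = -11715323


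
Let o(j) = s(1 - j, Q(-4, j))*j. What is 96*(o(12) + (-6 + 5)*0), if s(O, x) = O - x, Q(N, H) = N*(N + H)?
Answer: 24192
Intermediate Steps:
Q(N, H) = N*(H + N)
o(j) = j*(-15 + 3*j) (o(j) = ((1 - j) - (-4)*(j - 4))*j = ((1 - j) - (-4)*(-4 + j))*j = ((1 - j) - (16 - 4*j))*j = ((1 - j) + (-16 + 4*j))*j = (-15 + 3*j)*j = j*(-15 + 3*j))
96*(o(12) + (-6 + 5)*0) = 96*(3*12*(-5 + 12) + (-6 + 5)*0) = 96*(3*12*7 - 1*0) = 96*(252 + 0) = 96*252 = 24192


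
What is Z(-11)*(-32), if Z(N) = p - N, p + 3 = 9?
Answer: -544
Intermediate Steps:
p = 6 (p = -3 + 9 = 6)
Z(N) = 6 - N
Z(-11)*(-32) = (6 - 1*(-11))*(-32) = (6 + 11)*(-32) = 17*(-32) = -544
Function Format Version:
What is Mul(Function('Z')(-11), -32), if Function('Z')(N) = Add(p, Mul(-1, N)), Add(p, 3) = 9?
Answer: -544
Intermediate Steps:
p = 6 (p = Add(-3, 9) = 6)
Function('Z')(N) = Add(6, Mul(-1, N))
Mul(Function('Z')(-11), -32) = Mul(Add(6, Mul(-1, -11)), -32) = Mul(Add(6, 11), -32) = Mul(17, -32) = -544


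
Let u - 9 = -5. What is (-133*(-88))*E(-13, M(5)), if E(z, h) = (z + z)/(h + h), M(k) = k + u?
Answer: -152152/9 ≈ -16906.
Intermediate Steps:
u = 4 (u = 9 - 5 = 4)
M(k) = 4 + k (M(k) = k + 4 = 4 + k)
E(z, h) = z/h (E(z, h) = (2*z)/((2*h)) = (2*z)*(1/(2*h)) = z/h)
(-133*(-88))*E(-13, M(5)) = (-133*(-88))*(-13/(4 + 5)) = 11704*(-13/9) = -152152/9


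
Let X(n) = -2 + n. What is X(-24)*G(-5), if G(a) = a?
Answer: 130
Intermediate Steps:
X(-24)*G(-5) = (-2 - 24)*(-5) = -26*(-5) = 130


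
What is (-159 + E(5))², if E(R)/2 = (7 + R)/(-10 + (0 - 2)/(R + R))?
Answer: 7524049/289 ≈ 26035.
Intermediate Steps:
E(R) = 2*(7 + R)/(-10 - 1/R) (E(R) = 2*((7 + R)/(-10 + (0 - 2)/(R + R))) = 2*((7 + R)/(-10 - 2*1/(2*R))) = 2*((7 + R)/(-10 - 1/R)) = 2*(7 + R)/(-10 - 1/R))
(-159 + E(5))² = (-159 - 2*5*(7 + 5)/(1 + 10*5))² = (-159 - 2*5*12/(1 + 50))² = (-159 - 2*5*12/51)² = (-159 - 2*5*1/51*12)² = (-159 - 40/17)² = (-2743/17)² = 7524049/289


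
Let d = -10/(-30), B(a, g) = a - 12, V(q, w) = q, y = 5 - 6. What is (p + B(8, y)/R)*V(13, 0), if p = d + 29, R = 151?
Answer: 172588/453 ≈ 380.99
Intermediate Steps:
y = -1
B(a, g) = -12 + a
d = 1/3 (d = -10*(-1/30) = 1/3 ≈ 0.33333)
p = 88/3 (p = 1/3 + 29 = 88/3 ≈ 29.333)
(p + B(8, y)/R)*V(13, 0) = (88/3 + (-12 + 8)/151)*13 = (88/3 - 4*1/151)*13 = (88/3 - 4/151)*13 = (13276/453)*13 = 172588/453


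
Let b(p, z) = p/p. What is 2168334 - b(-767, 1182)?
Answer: 2168333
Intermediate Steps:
b(p, z) = 1
2168334 - b(-767, 1182) = 2168334 - 1*1 = 2168334 - 1 = 2168333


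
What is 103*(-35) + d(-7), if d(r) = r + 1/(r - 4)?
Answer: -39733/11 ≈ -3612.1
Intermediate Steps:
d(r) = r + 1/(-4 + r)
103*(-35) + d(-7) = 103*(-35) + (1 + (-7)**2 - 4*(-7))/(-4 - 7) = -3605 + (1 + 49 + 28)/(-11) = -3605 - 1/11*78 = -3605 - 78/11 = -39733/11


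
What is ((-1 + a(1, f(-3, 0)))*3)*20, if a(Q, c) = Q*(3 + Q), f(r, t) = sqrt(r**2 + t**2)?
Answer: 180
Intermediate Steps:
((-1 + a(1, f(-3, 0)))*3)*20 = ((-1 + 1*(3 + 1))*3)*20 = ((-1 + 1*4)*3)*20 = ((-1 + 4)*3)*20 = (3*3)*20 = 9*20 = 180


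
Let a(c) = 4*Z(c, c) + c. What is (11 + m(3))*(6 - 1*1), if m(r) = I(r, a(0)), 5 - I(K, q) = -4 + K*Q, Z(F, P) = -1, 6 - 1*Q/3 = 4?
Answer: 10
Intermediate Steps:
Q = 6 (Q = 18 - 3*4 = 18 - 12 = 6)
a(c) = -4 + c (a(c) = 4*(-1) + c = -4 + c)
I(K, q) = 9 - 6*K (I(K, q) = 5 - (-4 + K*6) = 5 - (-4 + 6*K) = 5 + (4 - 6*K) = 9 - 6*K)
m(r) = 9 - 6*r
(11 + m(3))*(6 - 1*1) = (11 + (9 - 6*3))*(6 - 1*1) = (11 + (9 - 18))*(6 - 1) = (11 - 9)*5 = 2*5 = 10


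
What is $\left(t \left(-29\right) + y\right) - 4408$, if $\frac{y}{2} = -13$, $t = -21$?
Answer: $-3825$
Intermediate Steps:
$y = -26$ ($y = 2 \left(-13\right) = -26$)
$\left(t \left(-29\right) + y\right) - 4408 = \left(\left(-21\right) \left(-29\right) - 26\right) - 4408 = \left(609 - 26\right) - 4408 = 583 - 4408 = -3825$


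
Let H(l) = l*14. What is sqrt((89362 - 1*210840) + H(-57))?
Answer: 2*I*sqrt(30569) ≈ 349.68*I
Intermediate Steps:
H(l) = 14*l
sqrt((89362 - 1*210840) + H(-57)) = sqrt((89362 - 1*210840) + 14*(-57)) = sqrt((89362 - 210840) - 798) = sqrt(-121478 - 798) = sqrt(-122276) = 2*I*sqrt(30569)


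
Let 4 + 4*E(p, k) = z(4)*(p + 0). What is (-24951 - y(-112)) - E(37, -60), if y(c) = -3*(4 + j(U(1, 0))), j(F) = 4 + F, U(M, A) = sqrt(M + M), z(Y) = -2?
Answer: -49815/2 + 3*sqrt(2) ≈ -24903.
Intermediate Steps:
E(p, k) = -1 - p/2 (E(p, k) = -1 + (-2*(p + 0))/4 = -1 + (-2*p)/4 = -1 - p/2)
U(M, A) = sqrt(2)*sqrt(M) (U(M, A) = sqrt(2*M) = sqrt(2)*sqrt(M))
y(c) = -24 - 3*sqrt(2) (y(c) = -3*(4 + (4 + sqrt(2)*sqrt(1))) = -3*(4 + (4 + sqrt(2)*1)) = -3*(4 + (4 + sqrt(2))) = -3*(8 + sqrt(2)) = -24 - 3*sqrt(2))
(-24951 - y(-112)) - E(37, -60) = (-24951 - (-24 - 3*sqrt(2))) - (-1 - 1/2*37) = (-24951 + (24 + 3*sqrt(2))) - (-1 - 37/2) = (-24927 + 3*sqrt(2)) - 1*(-39/2) = (-24927 + 3*sqrt(2)) + 39/2 = -49815/2 + 3*sqrt(2)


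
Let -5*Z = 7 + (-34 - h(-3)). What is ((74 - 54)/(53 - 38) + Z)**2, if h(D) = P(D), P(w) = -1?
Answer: 9604/225 ≈ 42.684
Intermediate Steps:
h(D) = -1
Z = 26/5 (Z = -(7 + (-34 - 1*(-1)))/5 = -(7 + (-34 + 1))/5 = -(7 - 33)/5 = -1/5*(-26) = 26/5 ≈ 5.2000)
((74 - 54)/(53 - 38) + Z)**2 = ((74 - 54)/(53 - 38) + 26/5)**2 = (20/15 + 26/5)**2 = (20*(1/15) + 26/5)**2 = (4/3 + 26/5)**2 = (98/15)**2 = 9604/225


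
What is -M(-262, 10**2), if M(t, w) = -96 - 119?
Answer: 215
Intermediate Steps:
M(t, w) = -215
-M(-262, 10**2) = -1*(-215) = 215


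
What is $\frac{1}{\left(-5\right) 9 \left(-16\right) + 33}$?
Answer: $\frac{1}{753} \approx 0.001328$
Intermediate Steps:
$\frac{1}{\left(-5\right) 9 \left(-16\right) + 33} = \frac{1}{\left(-45\right) \left(-16\right) + 33} = \frac{1}{720 + 33} = \frac{1}{753}$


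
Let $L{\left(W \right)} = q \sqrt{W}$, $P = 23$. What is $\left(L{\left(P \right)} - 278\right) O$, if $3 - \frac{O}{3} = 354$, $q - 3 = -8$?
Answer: $292734 + 5265 \sqrt{23} \approx 3.1798 \cdot 10^{5}$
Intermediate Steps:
$q = -5$ ($q = 3 - 8 = -5$)
$L{\left(W \right)} = - 5 \sqrt{W}$
$O = -1053$ ($O = 9 - 1062 = -1053$)
$\left(L{\left(P \right)} - 278\right) O = \left(- 5 \sqrt{23} - 278\right) \left(-1053\right) = \left(-278 - 5 \sqrt{23}\right) \left(-1053\right) = 292734 + 5265 \sqrt{23}$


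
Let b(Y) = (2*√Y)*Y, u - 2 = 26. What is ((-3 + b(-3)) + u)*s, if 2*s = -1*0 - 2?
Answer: -25 + 6*I*√3 ≈ -25.0 + 10.392*I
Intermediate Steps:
u = 28 (u = 2 + 26 = 28)
b(Y) = 2*Y^(3/2)
s = -1 (s = (-1*0 - 2)/2 = (0 - 2)/2 = (½)*(-2) = -1)
((-3 + b(-3)) + u)*s = ((-3 + 2*(-3)^(3/2)) + 28)*(-1) = ((-3 + 2*(-3*I*√3)) + 28)*(-1) = ((-3 - 6*I*√3) + 28)*(-1) = (25 - 6*I*√3)*(-1) = -25 + 6*I*√3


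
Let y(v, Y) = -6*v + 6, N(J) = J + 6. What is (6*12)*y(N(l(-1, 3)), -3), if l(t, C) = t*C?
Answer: -864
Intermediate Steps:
l(t, C) = C*t
N(J) = 6 + J
y(v, Y) = 6 - 6*v
(6*12)*y(N(l(-1, 3)), -3) = (6*12)*(6 - 6*(6 + 3*(-1))) = 72*(6 - 6*(6 - 3)) = 72*(6 - 6*3) = 72*(6 - 18) = 72*(-12) = -864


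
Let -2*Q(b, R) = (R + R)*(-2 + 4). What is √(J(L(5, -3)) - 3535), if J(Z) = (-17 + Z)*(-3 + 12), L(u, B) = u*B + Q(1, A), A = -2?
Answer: I*√3787 ≈ 61.539*I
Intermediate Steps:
Q(b, R) = -2*R (Q(b, R) = -(R + R)*(-2 + 4)/2 = -2*R*2/2 = -2*R)
L(u, B) = 4 + B*u (L(u, B) = u*B - 2*(-2) = B*u + 4 = 4 + B*u)
J(Z) = -153 + 9*Z (J(Z) = (-17 + Z)*9 = -153 + 9*Z)
√(J(L(5, -3)) - 3535) = √((-153 + 9*(4 - 3*5)) - 3535) = √((-153 + 9*(4 - 15)) - 3535) = √((-153 + 9*(-11)) - 3535) = √((-153 - 99) - 3535) = √(-252 - 3535) = √(-3787) = I*√3787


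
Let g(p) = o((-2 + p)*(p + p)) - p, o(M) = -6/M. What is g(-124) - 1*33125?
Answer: -171869209/5208 ≈ -33001.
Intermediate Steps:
g(p) = -p - 3/(p*(-2 + p)) (g(p) = -6*1/((-2 + p)*(p + p)) - p = -6*1/(2*p*(-2 + p)) - p = -3/(p*(-2 + p)) - p = -p - 3/(p*(-2 + p)))
g(-124) - 1*33125 = (-3 + (-124)²*(2 - 1*(-124)))/((-124)*(-2 - 124)) - 1*33125 = -1/124*(-3 + 15376*(2 + 124))/(-126) - 33125 = -1/124*(-1/126)*(-3 + 15376*126) - 33125 = -1/124*(-1/126)*(-3 + 1937376) - 33125 = -1/124*(-1/126)*1937373 - 33125 = 645791/5208 - 33125 = -171869209/5208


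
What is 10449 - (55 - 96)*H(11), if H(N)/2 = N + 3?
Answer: 11597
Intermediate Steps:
H(N) = 6 + 2*N (H(N) = 2*(N + 3) = 2*(3 + N) = 6 + 2*N)
10449 - (55 - 96)*H(11) = 10449 - (55 - 96)*(6 + 2*11) = 10449 - (-41)*(6 + 22) = 10449 - (-41)*28 = 10449 - 1*(-1148) = 10449 + 1148 = 11597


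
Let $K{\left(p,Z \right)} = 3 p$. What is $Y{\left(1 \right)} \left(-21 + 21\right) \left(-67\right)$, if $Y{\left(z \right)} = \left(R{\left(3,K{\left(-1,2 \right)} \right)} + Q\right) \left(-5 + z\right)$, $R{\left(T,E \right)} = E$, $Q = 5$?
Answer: $0$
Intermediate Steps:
$Y{\left(z \right)} = -10 + 2 z$ ($Y{\left(z \right)} = \left(3 \left(-1\right) + 5\right) \left(-5 + z\right) = \left(-3 + 5\right) \left(-5 + z\right) = 2 \left(-5 + z\right) = -10 + 2 z$)
$Y{\left(1 \right)} \left(-21 + 21\right) \left(-67\right) = \left(-10 + 2 \cdot 1\right) \left(-21 + 21\right) \left(-67\right) = \left(-10 + 2\right) 0 \left(-67\right) = \left(-8\right) 0 \left(-67\right) = 0 \left(-67\right) = 0$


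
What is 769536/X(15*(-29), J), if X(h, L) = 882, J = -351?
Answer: 42752/49 ≈ 872.49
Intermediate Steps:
769536/X(15*(-29), J) = 769536/882 = 769536*(1/882) = 42752/49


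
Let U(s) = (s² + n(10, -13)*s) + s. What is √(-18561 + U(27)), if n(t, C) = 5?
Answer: I*√17670 ≈ 132.93*I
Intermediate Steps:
U(s) = s² + 6*s (U(s) = (s² + 5*s) + s = s² + 6*s)
√(-18561 + U(27)) = √(-18561 + 27*(6 + 27)) = √(-18561 + 27*33) = √(-18561 + 891) = √(-17670) = I*√17670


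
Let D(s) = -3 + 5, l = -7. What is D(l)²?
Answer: 4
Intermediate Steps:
D(s) = 2
D(l)² = 2² = 4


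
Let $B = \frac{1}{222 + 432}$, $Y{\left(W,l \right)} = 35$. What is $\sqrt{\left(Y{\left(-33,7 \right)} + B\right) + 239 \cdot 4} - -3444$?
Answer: $3444 + \frac{13 \sqrt{2508090}}{654} \approx 3475.5$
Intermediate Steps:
$B = \frac{1}{654} \approx 0.0015291$
$\sqrt{\left(Y{\left(-33,7 \right)} + B\right) + 239 \cdot 4} - -3444 = \sqrt{\left(35 + \frac{1}{654}\right) + 239 \cdot 4} - -3444 = \sqrt{\frac{22891}{654} + 956} + 3444 = \sqrt{\frac{648115}{654}} + 3444 = \frac{13 \sqrt{2508090}}{654} + 3444 = 3444 + \frac{13 \sqrt{2508090}}{654}$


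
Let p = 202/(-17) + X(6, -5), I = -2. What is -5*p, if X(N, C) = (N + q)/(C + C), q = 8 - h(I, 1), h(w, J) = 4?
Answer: 1095/17 ≈ 64.412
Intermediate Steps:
q = 4 (q = 8 - 1*4 = 8 - 4 = 4)
X(N, C) = (4 + N)/(2*C) (X(N, C) = (N + 4)/(C + C) = (4 + N)/((2*C)) = (4 + N)*(1/(2*C)) = (4 + N)/(2*C))
p = -219/17 (p = 202/(-17) + (1/2)*(4 + 6)/(-5) = 202*(-1/17) + (1/2)*(-1/5)*10 = -202/17 - 1 = -219/17 ≈ -12.882)
-5*p = -5*(-219/17) = 1095/17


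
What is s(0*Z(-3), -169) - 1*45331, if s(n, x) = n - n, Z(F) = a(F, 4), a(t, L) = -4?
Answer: -45331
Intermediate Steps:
Z(F) = -4
s(n, x) = 0
s(0*Z(-3), -169) - 1*45331 = 0 - 1*45331 = 0 - 45331 = -45331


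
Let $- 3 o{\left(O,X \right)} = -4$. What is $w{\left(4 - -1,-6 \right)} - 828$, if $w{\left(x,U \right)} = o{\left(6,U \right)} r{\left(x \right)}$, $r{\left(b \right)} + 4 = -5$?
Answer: $-840$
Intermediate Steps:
$o{\left(O,X \right)} = \frac{4}{3}$ ($o{\left(O,X \right)} = \left(- \frac{1}{3}\right) \left(-4\right) = \frac{4}{3}$)
$r{\left(b \right)} = -9$ ($r{\left(b \right)} = -4 - 5 = -9$)
$w{\left(x,U \right)} = -12$ ($w{\left(x,U \right)} = \frac{4}{3} \left(-9\right) = -12$)
$w{\left(4 - -1,-6 \right)} - 828 = -12 - 828 = -840$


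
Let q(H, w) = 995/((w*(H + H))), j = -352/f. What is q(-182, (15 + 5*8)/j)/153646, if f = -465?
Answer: -796/3250765245 ≈ -2.4487e-7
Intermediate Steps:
j = 352/465 (j = -352/(-465) = -352*(-1/465) = 352/465 ≈ 0.75699)
q(H, w) = 995/(2*H*w) (q(H, w) = 995/((w*(2*H))) = 995/((2*H*w)) = 995*(1/(2*H*w)) = 995/(2*H*w))
q(-182, (15 + 5*8)/j)/153646 = ((995/2)/(-182*((15 + 5*8)/(352/465))))/153646 = ((995/2)*(-1/182)/((15 + 40)*(465/352)))*(1/153646) = ((995/2)*(-1/182)/(55*(465/352)))*(1/153646) = ((995/2)*(-1/182)/(2325/32))*(1/153646) = ((995/2)*(-1/182)*(32/2325))*(1/153646) = -1592/42315*1/153646 = -796/3250765245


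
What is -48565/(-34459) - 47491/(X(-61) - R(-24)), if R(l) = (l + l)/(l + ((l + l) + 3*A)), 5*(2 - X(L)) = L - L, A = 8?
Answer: -1636443804/34459 ≈ -47490.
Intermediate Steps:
X(L) = 2 (X(L) = 2 - (L - L)/5 = 2 - ⅕*0 = 2 + 0 = 2)
R(l) = 2*l/(24 + 3*l) (R(l) = (l + l)/(l + ((l + l) + 3*8)) = (2*l)/(l + (2*l + 24)) = (2*l)/(l + (24 + 2*l)) = (2*l)/(24 + 3*l) = 2*l/(24 + 3*l))
-48565/(-34459) - 47491/(X(-61) - R(-24)) = -48565/(-34459) - 47491/(2 - 2*(-24)/(3*(8 - 24))) = -48565*(-1/34459) - 47491/(2 - 2*(-24)/(3*(-16))) = 48565/34459 - 47491/(2 - 2*(-24)*(-1)/(3*16)) = 48565/34459 - 47491/(2 - 1*1) = 48565/34459 - 47491/(2 - 1) = 48565/34459 - 47491/1 = 48565/34459 - 47491*1 = 48565/34459 - 47491 = -1636443804/34459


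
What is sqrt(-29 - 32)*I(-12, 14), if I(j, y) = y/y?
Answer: I*sqrt(61) ≈ 7.8102*I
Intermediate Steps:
I(j, y) = 1
sqrt(-29 - 32)*I(-12, 14) = sqrt(-29 - 32)*1 = sqrt(-61)*1 = (I*sqrt(61))*1 = I*sqrt(61)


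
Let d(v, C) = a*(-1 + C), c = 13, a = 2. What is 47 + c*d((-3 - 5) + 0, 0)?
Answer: 21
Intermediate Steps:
d(v, C) = -2 + 2*C (d(v, C) = 2*(-1 + C) = -2 + 2*C)
47 + c*d((-3 - 5) + 0, 0) = 47 + 13*(-2 + 2*0) = 47 + 13*(-2 + 0) = 47 + 13*(-2) = 47 - 26 = 21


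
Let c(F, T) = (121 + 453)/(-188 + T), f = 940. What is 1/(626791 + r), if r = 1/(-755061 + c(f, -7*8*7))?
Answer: 218967977/137247157271517 ≈ 1.5954e-6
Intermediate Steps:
c(F, T) = 574/(-188 + T)
r = -290/218967977 (r = 1/(-755061 + 574/(-188 - 7*8*7)) = 1/(-755061 + 574/(-188 - 56*7)) = 1/(-755061 + 574/(-188 - 392)) = 1/(-755061 + 574/(-580)) = 1/(-755061 + 574*(-1/580)) = 1/(-755061 - 287/290) = 1/(-218967977/290) = -290/218967977 ≈ -1.3244e-6)
1/(626791 + r) = 1/(626791 - 290/218967977) = 1/(137247157271517/218967977) = 218967977/137247157271517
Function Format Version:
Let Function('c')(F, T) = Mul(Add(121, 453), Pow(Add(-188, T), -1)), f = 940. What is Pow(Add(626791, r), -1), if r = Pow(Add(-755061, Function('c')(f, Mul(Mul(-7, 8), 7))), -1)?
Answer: Rational(218967977, 137247157271517) ≈ 1.5954e-6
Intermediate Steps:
Function('c')(F, T) = Mul(574, Pow(Add(-188, T), -1))
r = Rational(-290, 218967977) (r = Pow(Add(-755061, Mul(574, Pow(Add(-188, Mul(Mul(-7, 8), 7)), -1))), -1) = Pow(Add(-755061, Mul(574, Pow(Add(-188, Mul(-56, 7)), -1))), -1) = Pow(Add(-755061, Mul(574, Pow(Add(-188, -392), -1))), -1) = Pow(Add(-755061, Mul(574, Pow(-580, -1))), -1) = Pow(Add(-755061, Mul(574, Rational(-1, 580))), -1) = Pow(Add(-755061, Rational(-287, 290)), -1) = Pow(Rational(-218967977, 290), -1) = Rational(-290, 218967977) ≈ -1.3244e-6)
Pow(Add(626791, r), -1) = Pow(Add(626791, Rational(-290, 218967977)), -1) = Pow(Rational(137247157271517, 218967977), -1) = Rational(218967977, 137247157271517)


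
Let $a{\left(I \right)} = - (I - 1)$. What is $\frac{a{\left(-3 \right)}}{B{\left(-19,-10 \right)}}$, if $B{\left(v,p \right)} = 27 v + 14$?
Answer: $- \frac{4}{499} \approx -0.008016$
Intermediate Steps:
$B{\left(v,p \right)} = 14 + 27 v$
$a{\left(I \right)} = 1 - I$ ($a{\left(I \right)} = - (-1 + I) = 1 - I$)
$\frac{a{\left(-3 \right)}}{B{\left(-19,-10 \right)}} = \frac{1 - -3}{14 + 27 \left(-19\right)} = \frac{1 + 3}{14 - 513} = \frac{4}{-499} = 4 \left(- \frac{1}{499}\right) = - \frac{4}{499}$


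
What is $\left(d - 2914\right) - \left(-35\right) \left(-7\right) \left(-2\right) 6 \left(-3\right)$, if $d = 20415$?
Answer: $8681$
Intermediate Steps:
$\left(d - 2914\right) - \left(-35\right) \left(-7\right) \left(-2\right) 6 \left(-3\right) = \left(20415 - 2914\right) - \left(-35\right) \left(-7\right) \left(-2\right) 6 \left(-3\right) = \left(20415 - 2914\right) - 245 \left(\left(-12\right) \left(-3\right)\right) = 17501 - 245 \cdot 36 = 17501 - 8820 = 8681$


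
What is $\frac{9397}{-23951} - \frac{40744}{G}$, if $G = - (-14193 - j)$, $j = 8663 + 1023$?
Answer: $- \frac{1200250507}{571925929} \approx -2.0986$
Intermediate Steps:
$j = 9686$
$G = 23879$ ($G = - (-14193 - 9686) = \left(-1\right) \left(-23879\right) = 23879$)
$\frac{9397}{-23951} - \frac{40744}{G} = \frac{9397}{-23951} - \frac{40744}{23879} = 9397 \left(- \frac{1}{23951}\right) - \frac{40744}{23879} = - \frac{9397}{23951} - \frac{40744}{23879} = - \frac{1200250507}{571925929}$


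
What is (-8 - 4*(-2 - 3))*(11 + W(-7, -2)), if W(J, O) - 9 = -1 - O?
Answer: 252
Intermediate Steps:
W(J, O) = 8 - O (W(J, O) = 9 + (-1 - O) = 8 - O)
(-8 - 4*(-2 - 3))*(11 + W(-7, -2)) = (-8 - 4*(-2 - 3))*(11 + (8 - 1*(-2))) = (-8 - 4*(-5))*(11 + (8 + 2)) = (-8 + 20)*(11 + 10) = 12*21 = 252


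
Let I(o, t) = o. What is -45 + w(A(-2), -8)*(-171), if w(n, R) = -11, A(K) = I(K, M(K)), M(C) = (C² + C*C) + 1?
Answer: 1836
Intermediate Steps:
M(C) = 1 + 2*C² (M(C) = (C² + C²) + 1 = 2*C² + 1 = 1 + 2*C²)
A(K) = K
-45 + w(A(-2), -8)*(-171) = -45 - 11*(-171) = -45 + 1881 = 1836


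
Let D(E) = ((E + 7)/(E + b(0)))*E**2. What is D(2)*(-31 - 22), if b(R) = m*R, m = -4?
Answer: -954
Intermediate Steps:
b(R) = -4*R
D(E) = E*(7 + E) (D(E) = ((E + 7)/(E - 4*0))*E**2 = ((7 + E)/(E + 0))*E**2 = ((7 + E)/E)*E**2 = E*(7 + E))
D(2)*(-31 - 22) = (2*(7 + 2))*(-31 - 22) = (2*9)*(-53) = 18*(-53) = -954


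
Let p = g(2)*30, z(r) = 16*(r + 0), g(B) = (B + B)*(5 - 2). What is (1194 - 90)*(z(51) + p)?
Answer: 1298304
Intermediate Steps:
g(B) = 6*B (g(B) = (2*B)*3 = 6*B)
z(r) = 16*r
p = 360 (p = (6*2)*30 = 12*30 = 360)
(1194 - 90)*(z(51) + p) = (1194 - 90)*(16*51 + 360) = 1104*(816 + 360) = 1104*1176 = 1298304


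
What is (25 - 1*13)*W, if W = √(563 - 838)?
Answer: 60*I*√11 ≈ 199.0*I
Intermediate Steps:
W = 5*I*√11 (W = √(-275) = 5*I*√11 ≈ 16.583*I)
(25 - 1*13)*W = (25 - 1*13)*(5*I*√11) = (25 - 13)*(5*I*√11) = 12*(5*I*√11) = 60*I*√11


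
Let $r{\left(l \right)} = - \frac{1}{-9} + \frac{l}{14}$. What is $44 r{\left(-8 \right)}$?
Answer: $- \frac{1276}{63} \approx -20.254$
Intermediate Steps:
$r{\left(l \right)} = \frac{1}{9} + \frac{l}{14}$ ($r{\left(l \right)} = \left(-1\right) \left(- \frac{1}{9}\right) + l \frac{1}{14} = \frac{1}{9} + \frac{l}{14}$)
$44 r{\left(-8 \right)} = 44 \left(\frac{1}{9} + \frac{1}{14} \left(-8\right)\right) = 44 \left(\frac{1}{9} - \frac{4}{7}\right) = 44 \left(- \frac{29}{63}\right) = - \frac{1276}{63}$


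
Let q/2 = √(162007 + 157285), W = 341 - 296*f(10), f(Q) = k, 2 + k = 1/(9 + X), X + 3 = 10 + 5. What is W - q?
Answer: 19297/21 - 4*√79823 ≈ -211.21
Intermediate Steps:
X = 12 (X = -3 + (10 + 5) = -3 + 15 = 12)
k = -41/21 (k = -2 + 1/(9 + 12) = -2 + 1/21 = -41/21 ≈ -1.9524)
f(Q) = -41/21
W = 19297/21 (W = 341 - 296*(-41/21) = 341 + 12136/21 = 19297/21 ≈ 918.90)
q = 4*√79823 (q = 2*√(162007 + 157285) = 2*√319292 = 2*(2*√79823) = 4*√79823 ≈ 1130.1)
W - q = 19297/21 - 4*√79823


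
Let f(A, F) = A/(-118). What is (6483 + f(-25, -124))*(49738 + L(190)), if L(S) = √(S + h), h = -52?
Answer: 19025257511/59 + 765019*√138/118 ≈ 3.2254e+8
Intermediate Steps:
f(A, F) = -A/118 (f(A, F) = A*(-1/118) = -A/118)
L(S) = √(-52 + S) (L(S) = √(S - 52) = √(-52 + S))
(6483 + f(-25, -124))*(49738 + L(190)) = (6483 - 1/118*(-25))*(49738 + √(-52 + 190)) = (6483 + 25/118)*(49738 + √138) = 765019*(49738 + √138)/118 = 19025257511/59 + 765019*√138/118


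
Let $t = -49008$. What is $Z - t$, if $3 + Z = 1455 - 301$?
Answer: $50159$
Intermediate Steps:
$Z = 1151$ ($Z = -3 + \left(1455 - 301\right) = -3 + 1154 = 1151$)
$Z - t = 1151 - -49008 = 1151 + 49008 = 50159$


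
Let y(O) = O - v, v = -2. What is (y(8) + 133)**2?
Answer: 20449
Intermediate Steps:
y(O) = 2 + O (y(O) = O - 1*(-2) = O + 2 = 2 + O)
(y(8) + 133)**2 = ((2 + 8) + 133)**2 = (10 + 133)**2 = 143**2 = 20449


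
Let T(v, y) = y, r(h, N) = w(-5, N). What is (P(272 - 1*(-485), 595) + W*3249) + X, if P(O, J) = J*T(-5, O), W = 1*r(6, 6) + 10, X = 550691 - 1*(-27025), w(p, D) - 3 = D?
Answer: 1089862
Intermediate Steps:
w(p, D) = 3 + D
r(h, N) = 3 + N
X = 577716 (X = 550691 + 27025 = 577716)
W = 19 (W = 1*(3 + 6) + 10 = 1*9 + 10 = 9 + 10 = 19)
P(O, J) = J*O
(P(272 - 1*(-485), 595) + W*3249) + X = (595*(272 - 1*(-485)) + 19*3249) + 577716 = (595*(272 + 485) + 61731) + 577716 = (595*757 + 61731) + 577716 = (450415 + 61731) + 577716 = 512146 + 577716 = 1089862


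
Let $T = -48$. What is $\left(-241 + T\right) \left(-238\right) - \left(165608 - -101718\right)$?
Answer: $-198544$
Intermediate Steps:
$\left(-241 + T\right) \left(-238\right) - \left(165608 - -101718\right) = \left(-241 - 48\right) \left(-238\right) - \left(165608 - -101718\right) = \left(-289\right) \left(-238\right) - \left(165608 + 101718\right) = 68782 - 267326 = -198544$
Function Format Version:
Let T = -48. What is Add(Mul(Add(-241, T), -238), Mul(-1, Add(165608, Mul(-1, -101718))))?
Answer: -198544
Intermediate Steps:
Add(Mul(Add(-241, T), -238), Mul(-1, Add(165608, Mul(-1, -101718)))) = Add(Mul(Add(-241, -48), -238), Mul(-1, Add(165608, Mul(-1, -101718)))) = Add(Mul(-289, -238), Mul(-1, Add(165608, 101718))) = Add(68782, Mul(-1, 267326)) = Add(68782, -267326) = -198544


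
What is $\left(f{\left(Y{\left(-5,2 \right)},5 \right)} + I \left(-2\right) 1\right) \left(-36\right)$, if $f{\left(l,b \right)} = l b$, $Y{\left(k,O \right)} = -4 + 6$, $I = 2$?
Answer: $-216$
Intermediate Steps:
$Y{\left(k,O \right)} = 2$
$f{\left(l,b \right)} = b l$
$\left(f{\left(Y{\left(-5,2 \right)},5 \right)} + I \left(-2\right) 1\right) \left(-36\right) = \left(5 \cdot 2 + 2 \left(-2\right) 1\right) \left(-36\right) = \left(10 - 4\right) \left(-36\right) = 6 \left(-36\right) = -216$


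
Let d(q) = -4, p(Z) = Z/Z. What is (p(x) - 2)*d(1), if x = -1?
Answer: 4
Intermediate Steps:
p(Z) = 1
(p(x) - 2)*d(1) = (1 - 2)*(-4) = -1*(-4) = 4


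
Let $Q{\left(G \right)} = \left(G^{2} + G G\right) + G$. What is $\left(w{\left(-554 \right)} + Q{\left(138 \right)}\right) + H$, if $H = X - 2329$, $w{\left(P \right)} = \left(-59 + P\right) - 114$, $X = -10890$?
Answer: $24280$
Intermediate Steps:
$w{\left(P \right)} = -173 + P$
$Q{\left(G \right)} = G + 2 G^{2}$ ($Q{\left(G \right)} = \left(G^{2} + G^{2}\right) + G = 2 G^{2} + G = G + 2 G^{2}$)
$H = -13219$ ($H = -10890 - 2329 = -13219$)
$\left(w{\left(-554 \right)} + Q{\left(138 \right)}\right) + H = \left(\left(-173 - 554\right) + 138 \left(1 + 2 \cdot 138\right)\right) - 13219 = \left(-727 + 138 \left(1 + 276\right)\right) - 13219 = \left(-727 + 138 \cdot 277\right) - 13219 = \left(-727 + 38226\right) - 13219 = 37499 - 13219 = 24280$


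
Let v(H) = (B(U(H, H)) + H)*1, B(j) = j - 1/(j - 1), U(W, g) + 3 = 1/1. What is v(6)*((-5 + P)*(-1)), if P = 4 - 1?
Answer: 26/3 ≈ 8.6667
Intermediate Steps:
U(W, g) = -2 (U(W, g) = -3 + 1/1 = -3 + 1 = -2)
B(j) = j - 1/(-1 + j)
P = 3
v(H) = -5/3 + H (v(H) = ((-1 + (-2)² - 1*(-2))/(-1 - 2) + H)*1 = ((-1 + 4 + 2)/(-3) + H)*1 = (-⅓*5 + H)*1 = (-5/3 + H)*1 = -5/3 + H)
v(6)*((-5 + P)*(-1)) = (-5/3 + 6)*((-5 + 3)*(-1)) = 13*(-2*(-1))/3 = (13/3)*2 = 26/3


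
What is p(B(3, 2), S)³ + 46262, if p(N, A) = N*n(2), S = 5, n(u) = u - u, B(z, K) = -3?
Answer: 46262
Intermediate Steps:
n(u) = 0
p(N, A) = 0 (p(N, A) = N*0 = 0)
p(B(3, 2), S)³ + 46262 = 0³ + 46262 = 0 + 46262 = 46262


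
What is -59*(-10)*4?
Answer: 2360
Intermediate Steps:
-59*(-10)*4 = 590*4 = 2360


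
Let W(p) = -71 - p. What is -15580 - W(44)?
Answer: -15465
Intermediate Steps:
-15580 - W(44) = -15580 - (-71 - 1*44) = -15580 - (-71 - 44) = -15580 - 1*(-115) = -15580 + 115 = -15465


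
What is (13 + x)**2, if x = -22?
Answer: 81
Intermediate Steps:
(13 + x)**2 = (13 - 22)**2 = (-9)**2 = 81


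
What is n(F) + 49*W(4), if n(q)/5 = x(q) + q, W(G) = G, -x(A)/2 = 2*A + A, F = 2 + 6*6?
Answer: -754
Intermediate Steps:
F = 38 (F = 2 + 36 = 38)
x(A) = -6*A (x(A) = -2*(2*A + A) = -6*A)
n(q) = -25*q (n(q) = 5*(-6*q + q) = 5*(-5*q) = -25*q)
n(F) + 49*W(4) = -25*38 + 49*4 = -950 + 196 = -754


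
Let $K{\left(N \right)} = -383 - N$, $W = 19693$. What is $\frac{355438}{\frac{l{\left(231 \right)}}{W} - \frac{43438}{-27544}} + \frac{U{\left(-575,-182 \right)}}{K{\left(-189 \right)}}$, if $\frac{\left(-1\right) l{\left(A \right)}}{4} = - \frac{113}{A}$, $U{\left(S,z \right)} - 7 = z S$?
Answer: $\frac{391789643432035625}{1742609561134} \approx 2.2483 \cdot 10^{5}$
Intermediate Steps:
$U{\left(S,z \right)} = 7 + S z$ ($U{\left(S,z \right)} = 7 + z S = 7 + S z$)
$l{\left(A \right)} = \frac{452}{A}$ ($l{\left(A \right)} = - 4 \left(- \frac{113}{A}\right) = \frac{452}{A}$)
$\frac{355438}{\frac{l{\left(231 \right)}}{W} - \frac{43438}{-27544}} + \frac{U{\left(-575,-182 \right)}}{K{\left(-189 \right)}} = \frac{355438}{\frac{452 \cdot \frac{1}{231}}{19693} - \frac{43438}{-27544}} + \frac{7 - -104650}{-383 - -189} = \frac{355438}{452 \cdot \frac{1}{231} \cdot \frac{1}{19693} - - \frac{21719}{13772}} + \frac{7 + 104650}{-383 + 189} = \frac{355438}{\frac{452}{231} \cdot \frac{1}{19693} + \frac{21719}{13772}} + \frac{104657}{-194} = \frac{355438}{\frac{452}{4549083} + \frac{21719}{13772}} + 104657 \left(- \frac{1}{194}\right) = \frac{355438}{\frac{8982523511}{5695451916}} - \frac{104657}{194} = 355438 \cdot \frac{5695451916}{8982523511} - \frac{104657}{194} = \frac{2024380038119208}{8982523511} - \frac{104657}{194} = \frac{391789643432035625}{1742609561134}$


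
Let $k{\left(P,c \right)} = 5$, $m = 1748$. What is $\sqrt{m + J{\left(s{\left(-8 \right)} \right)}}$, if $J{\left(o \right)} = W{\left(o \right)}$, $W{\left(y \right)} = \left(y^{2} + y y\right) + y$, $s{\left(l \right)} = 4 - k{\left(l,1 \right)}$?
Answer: $\sqrt{1749} \approx 41.821$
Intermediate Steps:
$s{\left(l \right)} = -1$ ($s{\left(l \right)} = 4 - 5 = -1$)
$W{\left(y \right)} = y + 2 y^{2}$ ($W{\left(y \right)} = \left(y^{2} + y^{2}\right) + y = 2 y^{2} + y = y + 2 y^{2}$)
$J{\left(o \right)} = o \left(1 + 2 o\right)$
$\sqrt{m + J{\left(s{\left(-8 \right)} \right)}} = \sqrt{1748 - \left(1 + 2 \left(-1\right)\right)} = \sqrt{1748 - \left(1 - 2\right)} = \sqrt{1748 - -1} = \sqrt{1748 + 1} = \sqrt{1749}$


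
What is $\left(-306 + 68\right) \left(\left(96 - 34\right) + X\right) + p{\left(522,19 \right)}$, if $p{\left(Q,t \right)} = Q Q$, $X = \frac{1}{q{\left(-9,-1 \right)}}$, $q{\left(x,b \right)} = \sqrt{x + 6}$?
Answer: $257728 + \frac{238 i \sqrt{3}}{3} \approx 2.5773 \cdot 10^{5} + 137.41 i$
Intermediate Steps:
$q{\left(x,b \right)} = \sqrt{6 + x}$
$X = - \frac{i \sqrt{3}}{3}$ ($X = \frac{1}{\sqrt{6 - 9}} = \frac{1}{\sqrt{-3}} = \frac{1}{i \sqrt{3}} = - \frac{i \sqrt{3}}{3} \approx - 0.57735 i$)
$p{\left(Q,t \right)} = Q^{2}$
$\left(-306 + 68\right) \left(\left(96 - 34\right) + X\right) + p{\left(522,19 \right)} = \left(-306 + 68\right) \left(\left(96 - 34\right) - \frac{i \sqrt{3}}{3}\right) + 522^{2} = - 238 \left(62 - \frac{i \sqrt{3}}{3}\right) + 272484 = \left(-14756 + \frac{238 i \sqrt{3}}{3}\right) + 272484 = 257728 + \frac{238 i \sqrt{3}}{3}$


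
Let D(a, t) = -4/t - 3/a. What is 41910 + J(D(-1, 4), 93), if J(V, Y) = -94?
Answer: 41816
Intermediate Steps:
41910 + J(D(-1, 4), 93) = 41910 - 94 = 41816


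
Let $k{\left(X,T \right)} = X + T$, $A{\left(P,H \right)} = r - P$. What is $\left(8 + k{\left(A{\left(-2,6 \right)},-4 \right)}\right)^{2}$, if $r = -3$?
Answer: $9$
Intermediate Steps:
$A{\left(P,H \right)} = -3 - P$
$k{\left(X,T \right)} = T + X$
$\left(8 + k{\left(A{\left(-2,6 \right)},-4 \right)}\right)^{2} = \left(8 - 5\right)^{2} = 3^{2} = 9$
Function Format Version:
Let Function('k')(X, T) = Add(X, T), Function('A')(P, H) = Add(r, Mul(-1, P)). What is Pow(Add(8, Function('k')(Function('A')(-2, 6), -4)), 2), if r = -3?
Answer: 9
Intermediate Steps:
Function('A')(P, H) = Add(-3, Mul(-1, P))
Function('k')(X, T) = Add(T, X)
Pow(Add(8, Function('k')(Function('A')(-2, 6), -4)), 2) = Pow(Add(8, Add(-4, Add(-3, Mul(-1, -2)))), 2) = Pow(Add(8, Add(-4, Add(-3, 2))), 2) = Pow(Add(8, Add(-4, -1)), 2) = Pow(Add(8, -5), 2) = Pow(3, 2) = 9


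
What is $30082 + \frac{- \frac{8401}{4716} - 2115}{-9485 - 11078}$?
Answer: $\frac{2917215181597}{96975108} \approx 30082.0$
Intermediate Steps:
$30082 + \frac{- \frac{8401}{4716} - 2115}{-9485 - 11078} = 30082 + \frac{\left(-8401\right) \frac{1}{4716} - 2115}{-20563} = 30082 + \left(- \frac{8401}{4716} - 2115\right) \left(- \frac{1}{20563}\right) = 30082 - - \frac{9982741}{96975108} = 30082 + \frac{9982741}{96975108} = \frac{2917215181597}{96975108}$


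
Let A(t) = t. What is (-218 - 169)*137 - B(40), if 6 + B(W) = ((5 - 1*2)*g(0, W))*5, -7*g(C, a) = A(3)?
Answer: -371046/7 ≈ -53007.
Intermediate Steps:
g(C, a) = -3/7 (g(C, a) = -⅐*3 = -3/7)
B(W) = -87/7 (B(W) = -6 + ((5 - 1*2)*(-3/7))*5 = -6 + ((5 - 2)*(-3/7))*5 = -6 + (3*(-3/7))*5 = -6 - 9/7*5 = -6 - 45/7 = -87/7)
(-218 - 169)*137 - B(40) = (-218 - 169)*137 - 1*(-87/7) = -387*137 + 87/7 = -53019 + 87/7 = -371046/7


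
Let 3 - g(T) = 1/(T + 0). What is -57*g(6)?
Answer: -323/2 ≈ -161.50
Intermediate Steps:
g(T) = 3 - 1/T (g(T) = 3 - 1/(T + 0) = 3 - 1/T)
-57*g(6) = -57*(3 - 1/6) = -57*(3 - 1*⅙) = -57*(3 - ⅙) = -57*17/6 = -323/2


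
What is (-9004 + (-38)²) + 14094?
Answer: 6534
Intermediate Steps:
(-9004 + (-38)²) + 14094 = (-9004 + 1444) + 14094 = -7560 + 14094 = 6534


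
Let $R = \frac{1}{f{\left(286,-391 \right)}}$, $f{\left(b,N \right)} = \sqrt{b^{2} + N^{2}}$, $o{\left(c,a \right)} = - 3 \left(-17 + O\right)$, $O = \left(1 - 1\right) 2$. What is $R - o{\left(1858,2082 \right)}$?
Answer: $-51 + \frac{\sqrt{234677}}{234677} \approx -50.998$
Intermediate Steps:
$O = 0$ ($O = 0 \cdot 2 = 0$)
$o{\left(c,a \right)} = 51$ ($o{\left(c,a \right)} = - 3 \left(-17 + 0\right) = \left(-3\right) \left(-17\right) = 51$)
$f{\left(b,N \right)} = \sqrt{N^{2} + b^{2}}$
$R = \frac{\sqrt{234677}}{234677}$ ($R = \frac{1}{\sqrt{\left(-391\right)^{2} + 286^{2}}} = \frac{1}{\sqrt{152881 + 81796}} = \frac{1}{\sqrt{234677}} = \frac{\sqrt{234677}}{234677} \approx 0.0020643$)
$R - o{\left(1858,2082 \right)} = \frac{\sqrt{234677}}{234677} - 51 = -51 + \frac{\sqrt{234677}}{234677}$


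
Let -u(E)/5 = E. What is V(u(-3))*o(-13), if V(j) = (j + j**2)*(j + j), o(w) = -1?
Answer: -7200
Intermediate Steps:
u(E) = -5*E
V(j) = 2*j*(j + j**2) (V(j) = (j + j**2)*(2*j) = 2*j*(j + j**2))
V(u(-3))*o(-13) = (2*(-5*(-3))**2*(1 - 5*(-3)))*(-1) = (2*15**2*(1 + 15))*(-1) = (2*225*16)*(-1) = 7200*(-1) = -7200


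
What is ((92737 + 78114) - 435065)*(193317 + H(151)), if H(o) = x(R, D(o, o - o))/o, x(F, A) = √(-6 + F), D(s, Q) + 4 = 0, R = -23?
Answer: -51077057838 - 264214*I*√29/151 ≈ -5.1077e+10 - 9422.8*I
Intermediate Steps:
D(s, Q) = -4 (D(s, Q) = -4 + 0 = -4)
H(o) = I*√29/o (H(o) = √(-6 - 23)/o = √(-29)/o = (I*√29)/o = I*√29/o)
((92737 + 78114) - 435065)*(193317 + H(151)) = ((92737 + 78114) - 435065)*(193317 + I*√29/151) = (170851 - 435065)*(193317 + I*√29*(1/151)) = -264214*(193317 + I*√29/151) = -51077057838 - 264214*I*√29/151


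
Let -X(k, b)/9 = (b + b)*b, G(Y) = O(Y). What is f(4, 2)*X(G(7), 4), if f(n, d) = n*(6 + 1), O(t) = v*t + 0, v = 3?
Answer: -8064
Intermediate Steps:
O(t) = 3*t (O(t) = 3*t + 0 = 3*t)
f(n, d) = 7*n (f(n, d) = n*7 = 7*n)
G(Y) = 3*Y
X(k, b) = -18*b**2 (X(k, b) = -9*(b + b)*b = -9*2*b*b = -18*b**2)
f(4, 2)*X(G(7), 4) = (7*4)*(-18*4**2) = 28*(-18*16) = 28*(-288) = -8064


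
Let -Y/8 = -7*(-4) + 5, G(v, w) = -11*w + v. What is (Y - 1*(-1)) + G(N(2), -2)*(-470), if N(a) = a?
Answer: -11543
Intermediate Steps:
G(v, w) = v - 11*w
Y = -264 (Y = -8*(-7*(-4) + 5) = -8*(28 + 5) = -8*33 = -264)
(Y - 1*(-1)) + G(N(2), -2)*(-470) = (-264 - 1*(-1)) + (2 - 11*(-2))*(-470) = (-264 + 1) + (2 + 22)*(-470) = -263 + 24*(-470) = -263 - 11280 = -11543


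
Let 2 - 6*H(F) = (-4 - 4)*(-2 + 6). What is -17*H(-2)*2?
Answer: -578/3 ≈ -192.67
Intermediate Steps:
H(F) = 17/3 (H(F) = ⅓ - (-4 - 4)*(-2 + 6)/6 = ⅓ - (-4)*4/3 = ⅓ - ⅙*(-32) = ⅓ + 16/3 = 17/3)
-17*H(-2)*2 = -17*17/3*2 = -289/3*2 = -578/3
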